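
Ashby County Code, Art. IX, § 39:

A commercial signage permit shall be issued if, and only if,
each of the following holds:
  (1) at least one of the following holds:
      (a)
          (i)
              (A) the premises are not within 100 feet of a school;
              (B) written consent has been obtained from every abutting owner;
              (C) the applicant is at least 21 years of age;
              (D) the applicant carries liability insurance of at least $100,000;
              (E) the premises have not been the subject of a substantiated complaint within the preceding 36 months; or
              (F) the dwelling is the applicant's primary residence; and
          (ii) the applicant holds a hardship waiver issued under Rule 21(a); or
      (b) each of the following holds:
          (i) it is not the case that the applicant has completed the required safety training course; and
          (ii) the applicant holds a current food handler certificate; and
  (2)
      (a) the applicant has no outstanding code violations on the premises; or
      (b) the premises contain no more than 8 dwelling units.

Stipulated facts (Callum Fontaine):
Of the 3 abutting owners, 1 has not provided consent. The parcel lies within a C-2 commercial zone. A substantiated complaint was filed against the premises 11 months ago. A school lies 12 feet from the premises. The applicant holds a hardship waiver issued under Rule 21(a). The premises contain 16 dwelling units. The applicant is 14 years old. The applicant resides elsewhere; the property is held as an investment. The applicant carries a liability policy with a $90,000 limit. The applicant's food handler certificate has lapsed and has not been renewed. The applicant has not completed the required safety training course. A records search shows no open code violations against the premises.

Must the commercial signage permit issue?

No — denied.

(A) ≥100 ft from school — fails.
(B) all abutters consent — fails.
(C) age ≥ 21 — fails.
(D) insurance ≥ $100,000 — not met.
(E) no complaint in 36 mo. — not met.
(F) primary residence — not satisfied.
So (i) is not satisfied (F OR F OR F OR F OR F OR F).
(ii) hardship waiver — satisfied.
So (a) is not satisfied (F AND T).
(i) not (safety training) — met.
(ii) food handler cert. — fails.
(b): T AND F → false.
(1) = F OR F = false.
(a) no code violations — met.
(b) ≤ 8 units — not satisfied.
So (2) is satisfied (T OR F).
Overall: F AND T → false.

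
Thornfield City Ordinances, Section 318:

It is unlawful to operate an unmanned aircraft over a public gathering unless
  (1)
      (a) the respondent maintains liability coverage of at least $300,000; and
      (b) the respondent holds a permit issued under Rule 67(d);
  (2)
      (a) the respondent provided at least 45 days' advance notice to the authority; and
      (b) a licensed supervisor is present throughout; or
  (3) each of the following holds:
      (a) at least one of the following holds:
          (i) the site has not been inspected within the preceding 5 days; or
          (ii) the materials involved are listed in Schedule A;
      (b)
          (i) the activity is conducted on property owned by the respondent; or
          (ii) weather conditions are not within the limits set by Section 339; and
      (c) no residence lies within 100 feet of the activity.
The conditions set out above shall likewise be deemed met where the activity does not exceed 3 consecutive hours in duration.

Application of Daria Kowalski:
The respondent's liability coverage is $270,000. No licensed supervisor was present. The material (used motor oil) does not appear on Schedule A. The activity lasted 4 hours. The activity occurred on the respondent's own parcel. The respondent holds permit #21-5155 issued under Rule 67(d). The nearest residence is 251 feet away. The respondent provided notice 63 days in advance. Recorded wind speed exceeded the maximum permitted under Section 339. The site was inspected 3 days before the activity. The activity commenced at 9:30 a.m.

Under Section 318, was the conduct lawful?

(a) coverage ≥ $300,000 — not met.
(b) holds permit — satisfied.
So (1) is not satisfied (F AND T).
(a) ≥45 days' notice — met.
(b) supervisor present — not met.
So (2) is not satisfied (T AND F).
(i) not (site inspected) — not satisfied.
(ii) Schedule A material — fails.
(a) = F OR F = false.
(i) own property — satisfied.
(ii) not (weather ok) — satisfied.
(b): T OR T → true.
(c) no residence in 100 ft — satisfied.
(3) = F AND T AND T = false.
Overall: F OR F OR F → false.
Exception (≤ 3 hrs duration) — not satisfied.
Result: main false OR exception false → false.

No — unlawful.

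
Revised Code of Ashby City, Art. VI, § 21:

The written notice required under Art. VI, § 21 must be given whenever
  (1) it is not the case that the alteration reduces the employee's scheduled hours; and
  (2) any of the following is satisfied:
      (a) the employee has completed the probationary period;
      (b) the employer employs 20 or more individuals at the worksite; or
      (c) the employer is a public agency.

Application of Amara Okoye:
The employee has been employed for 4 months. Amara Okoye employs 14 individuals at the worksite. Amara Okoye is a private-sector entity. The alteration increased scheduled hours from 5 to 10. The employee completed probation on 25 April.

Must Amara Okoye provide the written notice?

Yes — required.

(1) not (hours reduced) — satisfied.
(a) past probation — met.
(b) ≥ 20 at site — not satisfied.
(c) public agency — not met.
(2): T OR F OR F → true.
Overall = T AND T = true.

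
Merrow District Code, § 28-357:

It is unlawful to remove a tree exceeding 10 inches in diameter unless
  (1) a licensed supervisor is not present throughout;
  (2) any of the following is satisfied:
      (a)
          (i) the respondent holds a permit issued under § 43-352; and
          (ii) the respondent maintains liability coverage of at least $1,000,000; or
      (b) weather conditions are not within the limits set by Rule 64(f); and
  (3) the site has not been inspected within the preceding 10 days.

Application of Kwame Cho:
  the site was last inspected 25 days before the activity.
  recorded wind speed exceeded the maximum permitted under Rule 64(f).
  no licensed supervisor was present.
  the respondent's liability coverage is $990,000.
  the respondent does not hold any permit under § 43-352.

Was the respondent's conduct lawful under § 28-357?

(1) not (supervisor present) — holds.
(i) holds permit — not satisfied.
(ii) coverage ≥ $1,000,000 — fails.
(a): F AND F → false.
(b) not (weather ok) — satisfied.
(2): F OR T → true.
(3) not (site inspected) — holds.
Overall: T AND T AND T → true.

Yes — lawful.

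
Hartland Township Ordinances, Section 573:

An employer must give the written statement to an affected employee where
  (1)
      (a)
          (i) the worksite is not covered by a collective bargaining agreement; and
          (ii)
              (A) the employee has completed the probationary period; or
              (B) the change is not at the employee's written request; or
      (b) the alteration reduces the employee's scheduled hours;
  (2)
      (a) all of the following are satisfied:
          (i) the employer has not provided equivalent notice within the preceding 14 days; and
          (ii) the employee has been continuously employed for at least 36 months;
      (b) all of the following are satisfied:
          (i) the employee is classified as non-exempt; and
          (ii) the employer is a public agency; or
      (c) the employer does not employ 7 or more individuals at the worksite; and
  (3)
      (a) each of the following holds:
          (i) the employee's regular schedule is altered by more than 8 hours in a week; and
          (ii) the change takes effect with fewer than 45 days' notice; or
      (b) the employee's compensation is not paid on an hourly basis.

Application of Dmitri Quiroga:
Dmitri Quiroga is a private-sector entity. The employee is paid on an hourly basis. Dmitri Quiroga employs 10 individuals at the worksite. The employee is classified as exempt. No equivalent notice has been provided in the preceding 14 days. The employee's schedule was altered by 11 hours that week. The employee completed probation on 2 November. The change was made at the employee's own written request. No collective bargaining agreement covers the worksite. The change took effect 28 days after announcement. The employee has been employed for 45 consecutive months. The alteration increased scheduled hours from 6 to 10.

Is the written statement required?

(i) no CBA — met.
(A) past probation — met.
(B) not employee-requested — not met.
(ii): T OR F → true.
So (a) is satisfied (T AND T).
(b) hours reduced — fails.
(1) = T OR F = true.
(i) no recent notice — holds.
(ii) tenure ≥ 36 mo. — satisfied.
(a): T AND T → true.
(i) non-exempt — fails.
(ii) public agency — fails.
(b) = F AND F = false.
(c) not (≥ 7 at site) — fails.
(2) = T OR F OR F = true.
(i) schedule shift > 8h — satisfied.
(ii) < 45 days' notice — satisfied.
(a) = T AND T = true.
(b) not (hourly-paid) — fails.
(3): T OR F → true.
Overall: T AND T AND T → true.

Yes — required.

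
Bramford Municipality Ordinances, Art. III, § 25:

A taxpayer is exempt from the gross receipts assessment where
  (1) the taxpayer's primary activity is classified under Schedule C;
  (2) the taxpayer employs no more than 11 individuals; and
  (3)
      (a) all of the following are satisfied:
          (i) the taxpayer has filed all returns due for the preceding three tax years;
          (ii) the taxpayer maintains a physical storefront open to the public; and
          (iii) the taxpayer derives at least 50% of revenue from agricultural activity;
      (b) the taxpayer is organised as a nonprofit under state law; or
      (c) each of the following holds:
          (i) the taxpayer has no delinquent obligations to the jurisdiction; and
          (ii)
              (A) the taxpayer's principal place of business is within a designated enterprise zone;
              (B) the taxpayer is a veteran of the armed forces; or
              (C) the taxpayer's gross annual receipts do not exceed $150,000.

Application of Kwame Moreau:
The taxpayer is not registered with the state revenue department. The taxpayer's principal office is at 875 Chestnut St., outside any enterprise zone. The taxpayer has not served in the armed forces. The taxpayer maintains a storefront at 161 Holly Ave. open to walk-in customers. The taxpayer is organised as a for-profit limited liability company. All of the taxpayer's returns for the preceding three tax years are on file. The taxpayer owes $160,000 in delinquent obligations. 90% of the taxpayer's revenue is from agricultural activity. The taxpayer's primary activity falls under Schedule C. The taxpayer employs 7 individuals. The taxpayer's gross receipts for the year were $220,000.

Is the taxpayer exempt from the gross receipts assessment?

(1) Schedule C activity — satisfied.
(2) ≤ 11 employees — met.
(i) returns current — met.
(ii) has storefront — satisfied.
(iii) ≥50% agricultural — satisfied.
(a) = T AND T AND T = true.
(b) nonprofit — not met.
(i) no delinquency — not satisfied.
(A) in enterprise zone — not satisfied.
(B) veteran — fails.
(C) receipts ≤ $150,000 — not met.
(ii) = F OR F OR F = false.
(c) = F AND F = false.
(3) = T OR F OR F = true.
Overall = T AND T AND T = true.

Yes — exempt.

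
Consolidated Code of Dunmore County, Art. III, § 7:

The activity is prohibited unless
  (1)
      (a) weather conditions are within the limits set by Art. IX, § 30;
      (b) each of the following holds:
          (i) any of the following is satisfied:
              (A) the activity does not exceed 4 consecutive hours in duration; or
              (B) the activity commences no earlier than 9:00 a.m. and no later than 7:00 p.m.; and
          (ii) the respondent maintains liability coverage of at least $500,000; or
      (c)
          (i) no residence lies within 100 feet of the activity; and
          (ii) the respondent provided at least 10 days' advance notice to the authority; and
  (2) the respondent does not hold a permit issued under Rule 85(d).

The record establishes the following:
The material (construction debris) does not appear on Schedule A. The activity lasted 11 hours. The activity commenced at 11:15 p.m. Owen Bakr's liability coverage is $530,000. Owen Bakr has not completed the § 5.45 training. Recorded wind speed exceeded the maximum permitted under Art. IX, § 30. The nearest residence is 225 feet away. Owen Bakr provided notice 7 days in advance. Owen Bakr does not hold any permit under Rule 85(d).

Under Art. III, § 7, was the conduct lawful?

(a) weather ok — fails.
(A) ≤ 4 hrs duration — fails.
(B) start within hours — not met.
(i) = F OR F = false.
(ii) coverage ≥ $500,000 — holds.
(b): F AND T → false.
(i) no residence in 100 ft — met.
(ii) ≥10 days' notice — fails.
(c): T AND F → false.
(1): F OR F OR F → false.
(2) not (holds permit) — holds.
Overall: F AND T → false.

No — unlawful.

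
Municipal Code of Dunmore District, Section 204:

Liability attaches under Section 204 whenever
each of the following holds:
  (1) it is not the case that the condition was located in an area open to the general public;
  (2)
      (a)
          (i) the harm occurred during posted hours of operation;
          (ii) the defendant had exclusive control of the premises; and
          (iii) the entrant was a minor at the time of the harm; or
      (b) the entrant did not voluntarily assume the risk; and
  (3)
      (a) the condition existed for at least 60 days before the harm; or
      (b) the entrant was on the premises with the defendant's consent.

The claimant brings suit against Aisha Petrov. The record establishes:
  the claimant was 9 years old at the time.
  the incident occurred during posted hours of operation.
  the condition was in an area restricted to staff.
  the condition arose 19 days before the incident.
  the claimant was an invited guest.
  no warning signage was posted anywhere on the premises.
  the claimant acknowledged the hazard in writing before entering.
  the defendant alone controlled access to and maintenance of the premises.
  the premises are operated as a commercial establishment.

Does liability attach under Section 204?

Yes — liable.

(1) not (public area) — holds.
(i) during posted hours — met.
(ii) exclusive control — satisfied.
(iii) entrant a minor — satisfied.
So (a) is satisfied (T AND T AND T).
(b) no assumed risk — fails.
(2) = T OR F = true.
(a) condition ≥60 days old — not met.
(b) consent to enter — holds.
So (3) is satisfied (F OR T).
Overall = T AND T AND T = true.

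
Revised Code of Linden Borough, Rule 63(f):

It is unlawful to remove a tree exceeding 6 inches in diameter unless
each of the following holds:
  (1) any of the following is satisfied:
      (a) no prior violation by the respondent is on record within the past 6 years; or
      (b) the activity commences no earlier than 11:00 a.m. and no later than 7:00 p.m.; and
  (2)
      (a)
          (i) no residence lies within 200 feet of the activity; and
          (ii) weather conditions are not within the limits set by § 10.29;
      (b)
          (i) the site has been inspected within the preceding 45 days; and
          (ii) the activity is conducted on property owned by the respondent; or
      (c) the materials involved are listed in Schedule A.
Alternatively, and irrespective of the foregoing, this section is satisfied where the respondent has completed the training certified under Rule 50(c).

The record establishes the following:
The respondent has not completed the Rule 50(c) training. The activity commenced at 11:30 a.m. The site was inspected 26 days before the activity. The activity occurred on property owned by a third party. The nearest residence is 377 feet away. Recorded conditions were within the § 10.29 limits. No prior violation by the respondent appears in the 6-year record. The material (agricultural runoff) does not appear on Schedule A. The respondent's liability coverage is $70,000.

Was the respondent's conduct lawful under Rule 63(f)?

No — unlawful.

(a) no prior violation — holds.
(b) start within hours — satisfied.
So (1) is satisfied (T OR T).
(i) no residence in 200 ft — holds.
(ii) not (weather ok) — not satisfied.
So (a) is not satisfied (T AND F).
(i) site inspected — met.
(ii) own property — fails.
(b): T AND F → false.
(c) Schedule A material — not met.
(2): F OR F OR F → false.
Overall = T AND F = false.
Exception (training certified) — not satisfied.
Result: main false OR exception false → false.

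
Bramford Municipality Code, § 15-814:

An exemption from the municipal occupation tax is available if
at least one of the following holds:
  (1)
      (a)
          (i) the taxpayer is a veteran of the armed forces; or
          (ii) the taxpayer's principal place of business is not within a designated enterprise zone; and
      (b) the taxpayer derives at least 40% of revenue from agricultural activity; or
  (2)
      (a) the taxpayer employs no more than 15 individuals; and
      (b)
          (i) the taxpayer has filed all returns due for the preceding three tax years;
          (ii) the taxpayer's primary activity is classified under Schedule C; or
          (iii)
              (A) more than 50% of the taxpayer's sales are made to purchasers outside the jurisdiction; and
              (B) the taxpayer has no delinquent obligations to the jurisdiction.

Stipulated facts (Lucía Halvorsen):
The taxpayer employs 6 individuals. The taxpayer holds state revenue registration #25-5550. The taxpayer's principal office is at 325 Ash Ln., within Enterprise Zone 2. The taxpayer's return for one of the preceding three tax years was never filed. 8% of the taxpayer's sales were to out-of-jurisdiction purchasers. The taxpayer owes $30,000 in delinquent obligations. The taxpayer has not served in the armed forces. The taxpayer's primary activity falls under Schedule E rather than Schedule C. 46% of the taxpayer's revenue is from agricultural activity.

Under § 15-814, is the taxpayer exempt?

No — not exempt.

(i) veteran — not met.
(ii) not (in enterprise zone) — not met.
(a): F OR F → false.
(b) ≥40% agricultural — holds.
So (1) is not satisfied (F AND T).
(a) ≤ 15 employees — met.
(i) returns current — fails.
(ii) Schedule C activity — not satisfied.
(A) >50% out-of-jur. sales — not satisfied.
(B) no delinquency — not satisfied.
(iii): F AND F → false.
(b): F OR F OR F → false.
(2) = T AND F = false.
So Overall is not satisfied (F OR F).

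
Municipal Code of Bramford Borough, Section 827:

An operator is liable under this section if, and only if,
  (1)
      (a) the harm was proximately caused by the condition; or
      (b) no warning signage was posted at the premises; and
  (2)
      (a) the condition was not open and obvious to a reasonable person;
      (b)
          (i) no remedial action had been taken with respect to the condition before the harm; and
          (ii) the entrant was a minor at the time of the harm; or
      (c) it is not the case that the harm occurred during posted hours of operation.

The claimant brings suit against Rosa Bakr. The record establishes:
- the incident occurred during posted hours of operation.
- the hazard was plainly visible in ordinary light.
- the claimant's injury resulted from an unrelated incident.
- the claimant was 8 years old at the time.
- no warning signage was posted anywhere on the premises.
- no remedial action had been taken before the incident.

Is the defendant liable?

Yes — liable.

(a) proximate cause — not met.
(b) no signage posted — holds.
(1): F OR T → true.
(a) not open/obvious — not satisfied.
(i) no remedial action — satisfied.
(ii) entrant a minor — met.
So (b) is satisfied (T AND T).
(c) not (during posted hours) — not satisfied.
(2) = F OR T OR F = true.
Overall: T AND T → true.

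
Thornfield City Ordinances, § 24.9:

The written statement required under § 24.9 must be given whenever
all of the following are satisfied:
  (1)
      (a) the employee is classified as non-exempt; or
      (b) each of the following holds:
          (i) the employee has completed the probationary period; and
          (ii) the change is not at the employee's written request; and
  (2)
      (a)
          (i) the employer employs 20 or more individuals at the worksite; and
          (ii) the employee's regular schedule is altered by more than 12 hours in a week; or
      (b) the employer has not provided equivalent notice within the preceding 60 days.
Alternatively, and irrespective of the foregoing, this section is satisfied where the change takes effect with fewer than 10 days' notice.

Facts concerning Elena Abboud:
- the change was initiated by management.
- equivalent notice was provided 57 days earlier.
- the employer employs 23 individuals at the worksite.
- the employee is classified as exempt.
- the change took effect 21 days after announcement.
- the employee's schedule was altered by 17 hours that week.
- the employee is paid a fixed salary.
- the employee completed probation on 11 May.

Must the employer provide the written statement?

Yes — required.

(a) non-exempt — not satisfied.
(i) past probation — holds.
(ii) not employee-requested — satisfied.
So (b) is satisfied (T AND T).
So (1) is satisfied (F OR T).
(i) ≥ 20 at site — satisfied.
(ii) schedule shift > 12h — holds.
So (a) is satisfied (T AND T).
(b) no recent notice — not satisfied.
(2): T OR F → true.
So Overall is satisfied (T AND T).
Exception (< 10 days' notice) — not satisfied.
Result: main true OR exception false → true.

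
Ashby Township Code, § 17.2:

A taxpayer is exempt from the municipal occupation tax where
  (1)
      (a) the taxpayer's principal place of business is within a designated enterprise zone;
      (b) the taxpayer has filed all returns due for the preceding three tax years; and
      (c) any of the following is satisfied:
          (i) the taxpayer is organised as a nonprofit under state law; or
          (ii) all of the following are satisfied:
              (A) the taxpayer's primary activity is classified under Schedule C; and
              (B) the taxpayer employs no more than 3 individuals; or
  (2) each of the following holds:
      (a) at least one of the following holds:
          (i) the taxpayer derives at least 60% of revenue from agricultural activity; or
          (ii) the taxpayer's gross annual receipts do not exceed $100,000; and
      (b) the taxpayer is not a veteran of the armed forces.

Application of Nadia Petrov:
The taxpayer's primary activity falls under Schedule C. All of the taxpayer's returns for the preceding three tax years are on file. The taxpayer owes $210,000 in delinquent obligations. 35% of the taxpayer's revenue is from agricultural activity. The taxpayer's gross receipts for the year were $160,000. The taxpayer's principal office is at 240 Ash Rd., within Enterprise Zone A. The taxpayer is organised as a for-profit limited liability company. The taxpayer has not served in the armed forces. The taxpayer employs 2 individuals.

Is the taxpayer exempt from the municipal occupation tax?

(a) in enterprise zone — met.
(b) returns current — satisfied.
(i) nonprofit — not satisfied.
(A) Schedule C activity — met.
(B) ≤ 3 employees — satisfied.
(ii) = T AND T = true.
(c) = F OR T = true.
(1): T AND T AND T → true.
(i) ≥60% agricultural — not satisfied.
(ii) receipts ≤ $100,000 — not met.
(a) = F OR F = false.
(b) not (veteran) — met.
So (2) is not satisfied (F AND T).
So Overall is satisfied (T OR F).

Yes — exempt.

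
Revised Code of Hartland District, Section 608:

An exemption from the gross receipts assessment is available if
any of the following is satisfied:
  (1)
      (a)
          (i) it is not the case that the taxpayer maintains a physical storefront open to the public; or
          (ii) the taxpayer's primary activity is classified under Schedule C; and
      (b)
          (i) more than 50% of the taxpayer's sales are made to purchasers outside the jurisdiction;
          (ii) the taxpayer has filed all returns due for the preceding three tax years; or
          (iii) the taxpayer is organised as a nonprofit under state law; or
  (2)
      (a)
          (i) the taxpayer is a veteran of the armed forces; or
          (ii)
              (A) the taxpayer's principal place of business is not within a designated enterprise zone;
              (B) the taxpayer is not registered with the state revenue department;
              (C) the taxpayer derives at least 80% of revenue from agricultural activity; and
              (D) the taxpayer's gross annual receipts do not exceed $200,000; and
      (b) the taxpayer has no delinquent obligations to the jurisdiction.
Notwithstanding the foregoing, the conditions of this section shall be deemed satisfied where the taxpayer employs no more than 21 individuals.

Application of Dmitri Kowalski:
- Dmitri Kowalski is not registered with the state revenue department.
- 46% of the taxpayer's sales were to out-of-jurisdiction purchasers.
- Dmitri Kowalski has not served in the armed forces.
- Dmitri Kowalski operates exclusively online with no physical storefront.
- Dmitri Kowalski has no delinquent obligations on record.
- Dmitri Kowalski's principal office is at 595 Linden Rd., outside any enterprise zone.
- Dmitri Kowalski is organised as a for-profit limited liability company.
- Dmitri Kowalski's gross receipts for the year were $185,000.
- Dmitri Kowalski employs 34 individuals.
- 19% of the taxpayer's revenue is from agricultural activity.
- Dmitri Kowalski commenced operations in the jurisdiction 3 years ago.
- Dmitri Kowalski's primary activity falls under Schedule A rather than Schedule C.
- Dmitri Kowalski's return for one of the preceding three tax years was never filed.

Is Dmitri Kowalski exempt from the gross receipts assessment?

No — not exempt.

(i) not (has storefront) — satisfied.
(ii) Schedule C activity — fails.
So (a) is satisfied (T OR F).
(i) >50% out-of-jur. sales — not satisfied.
(ii) returns current — not satisfied.
(iii) nonprofit — fails.
So (b) is not satisfied (F OR F OR F).
(1) = T AND F = false.
(i) veteran — not satisfied.
(A) not (in enterprise zone) — holds.
(B) not (state-registered) — holds.
(C) ≥80% agricultural — not met.
(D) receipts ≤ $200,000 — holds.
(ii) = T AND T AND F AND T = false.
So (a) is not satisfied (F OR F).
(b) no delinquency — holds.
So (2) is not satisfied (F AND T).
Overall: F OR F → false.
Exception (≤ 21 employees) — not satisfied.
Result: main false OR exception false → false.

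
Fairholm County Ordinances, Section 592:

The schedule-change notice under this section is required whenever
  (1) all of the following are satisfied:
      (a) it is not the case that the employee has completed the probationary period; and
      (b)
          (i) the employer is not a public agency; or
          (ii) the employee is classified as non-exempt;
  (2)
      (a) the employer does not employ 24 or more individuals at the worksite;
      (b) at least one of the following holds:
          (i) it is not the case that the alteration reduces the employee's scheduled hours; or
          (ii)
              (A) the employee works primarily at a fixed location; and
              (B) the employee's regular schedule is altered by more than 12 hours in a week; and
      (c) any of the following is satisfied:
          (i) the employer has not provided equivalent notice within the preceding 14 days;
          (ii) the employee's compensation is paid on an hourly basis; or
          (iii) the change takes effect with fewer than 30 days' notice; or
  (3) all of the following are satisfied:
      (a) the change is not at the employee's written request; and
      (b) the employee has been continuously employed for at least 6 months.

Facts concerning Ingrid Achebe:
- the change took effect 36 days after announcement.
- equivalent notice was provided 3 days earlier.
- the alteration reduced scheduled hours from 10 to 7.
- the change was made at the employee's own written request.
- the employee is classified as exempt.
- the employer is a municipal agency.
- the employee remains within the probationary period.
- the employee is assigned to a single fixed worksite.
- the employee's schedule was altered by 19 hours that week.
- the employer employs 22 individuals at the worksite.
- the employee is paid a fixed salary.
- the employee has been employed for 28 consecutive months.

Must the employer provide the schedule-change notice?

(a) not (past probation) — satisfied.
(i) not (public agency) — not satisfied.
(ii) non-exempt — not satisfied.
So (b) is not satisfied (F OR F).
So (1) is not satisfied (T AND F).
(a) not (≥ 24 at site) — holds.
(i) not (hours reduced) — fails.
(A) fixed location — satisfied.
(B) schedule shift > 12h — met.
So (ii) is satisfied (T AND T).
So (b) is satisfied (F OR T).
(i) no recent notice — not met.
(ii) hourly-paid — fails.
(iii) < 30 days' notice — not satisfied.
(c) = F OR F OR F = false.
(2): T AND T AND F → false.
(a) not employee-requested — not satisfied.
(b) tenure ≥ 6 mo. — satisfied.
So (3) is not satisfied (F AND T).
Overall = F OR F OR F = false.

No — not required.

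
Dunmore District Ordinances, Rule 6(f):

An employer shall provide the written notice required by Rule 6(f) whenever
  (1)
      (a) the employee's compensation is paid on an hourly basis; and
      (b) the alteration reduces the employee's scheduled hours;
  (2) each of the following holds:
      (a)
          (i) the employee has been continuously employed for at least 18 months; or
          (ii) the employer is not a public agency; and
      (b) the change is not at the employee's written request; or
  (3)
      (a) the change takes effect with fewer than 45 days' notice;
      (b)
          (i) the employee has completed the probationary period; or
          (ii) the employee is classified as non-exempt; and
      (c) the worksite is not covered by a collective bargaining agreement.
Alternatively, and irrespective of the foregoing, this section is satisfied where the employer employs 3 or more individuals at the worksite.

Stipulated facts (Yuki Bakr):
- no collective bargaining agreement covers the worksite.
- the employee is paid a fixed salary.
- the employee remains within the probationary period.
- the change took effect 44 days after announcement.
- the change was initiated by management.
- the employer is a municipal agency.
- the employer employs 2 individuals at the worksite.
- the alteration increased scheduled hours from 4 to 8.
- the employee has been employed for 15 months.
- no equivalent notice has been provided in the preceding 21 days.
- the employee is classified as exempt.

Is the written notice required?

No — not required.

(a) hourly-paid — not satisfied.
(b) hours reduced — not satisfied.
(1): F AND F → false.
(i) tenure ≥ 18 mo. — not met.
(ii) not (public agency) — not met.
So (a) is not satisfied (F OR F).
(b) not employee-requested — holds.
So (2) is not satisfied (F AND T).
(a) < 45 days' notice — holds.
(i) past probation — fails.
(ii) non-exempt — not satisfied.
So (b) is not satisfied (F OR F).
(c) no CBA — met.
(3): T AND F AND T → false.
So Overall is not satisfied (F OR F OR F).
Exception (≥ 3 at site) — not satisfied.
Result: main false OR exception false → false.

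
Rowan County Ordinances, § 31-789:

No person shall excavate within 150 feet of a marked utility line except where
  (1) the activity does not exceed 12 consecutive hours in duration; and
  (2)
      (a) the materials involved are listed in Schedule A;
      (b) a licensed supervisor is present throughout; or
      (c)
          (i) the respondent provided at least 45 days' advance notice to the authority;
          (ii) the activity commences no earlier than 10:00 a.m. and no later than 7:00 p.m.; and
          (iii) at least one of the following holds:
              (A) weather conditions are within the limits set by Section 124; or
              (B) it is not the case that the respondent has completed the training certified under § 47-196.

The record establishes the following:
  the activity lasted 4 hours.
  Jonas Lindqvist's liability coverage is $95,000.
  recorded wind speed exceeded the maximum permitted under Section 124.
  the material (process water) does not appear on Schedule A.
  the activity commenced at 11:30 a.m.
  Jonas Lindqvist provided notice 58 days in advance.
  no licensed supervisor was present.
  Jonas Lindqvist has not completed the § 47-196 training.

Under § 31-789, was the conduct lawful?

Yes — lawful.

(1) ≤ 12 hrs duration — met.
(a) Schedule A material — not met.
(b) supervisor present — fails.
(i) ≥45 days' notice — holds.
(ii) start within hours — satisfied.
(A) weather ok — not satisfied.
(B) not (training certified) — met.
(iii): F OR T → true.
(c) = T AND T AND T = true.
(2) = F OR F OR T = true.
Overall = T AND T = true.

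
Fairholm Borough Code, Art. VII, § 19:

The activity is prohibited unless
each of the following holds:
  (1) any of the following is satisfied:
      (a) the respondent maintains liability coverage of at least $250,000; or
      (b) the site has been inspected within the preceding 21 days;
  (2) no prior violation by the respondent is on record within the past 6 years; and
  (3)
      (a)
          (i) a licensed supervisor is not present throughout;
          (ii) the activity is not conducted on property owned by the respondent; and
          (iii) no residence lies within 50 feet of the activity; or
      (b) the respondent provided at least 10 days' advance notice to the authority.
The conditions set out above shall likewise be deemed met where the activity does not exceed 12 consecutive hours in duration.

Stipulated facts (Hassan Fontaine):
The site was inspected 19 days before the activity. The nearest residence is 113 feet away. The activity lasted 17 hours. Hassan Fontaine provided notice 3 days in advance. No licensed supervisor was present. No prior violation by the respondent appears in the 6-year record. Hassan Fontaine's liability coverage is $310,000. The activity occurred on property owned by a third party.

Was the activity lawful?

(a) coverage ≥ $250,000 — holds.
(b) site inspected — holds.
(1): T OR T → true.
(2) no prior violation — holds.
(i) not (supervisor present) — satisfied.
(ii) not (own property) — met.
(iii) no residence in 50 ft — satisfied.
So (a) is satisfied (T AND T AND T).
(b) ≥10 days' notice — not satisfied.
(3) = T OR F = true.
Overall: T AND T AND T → true.
Exception (≤ 12 hrs duration) — not satisfied.
Result: main true OR exception false → true.

Yes — lawful.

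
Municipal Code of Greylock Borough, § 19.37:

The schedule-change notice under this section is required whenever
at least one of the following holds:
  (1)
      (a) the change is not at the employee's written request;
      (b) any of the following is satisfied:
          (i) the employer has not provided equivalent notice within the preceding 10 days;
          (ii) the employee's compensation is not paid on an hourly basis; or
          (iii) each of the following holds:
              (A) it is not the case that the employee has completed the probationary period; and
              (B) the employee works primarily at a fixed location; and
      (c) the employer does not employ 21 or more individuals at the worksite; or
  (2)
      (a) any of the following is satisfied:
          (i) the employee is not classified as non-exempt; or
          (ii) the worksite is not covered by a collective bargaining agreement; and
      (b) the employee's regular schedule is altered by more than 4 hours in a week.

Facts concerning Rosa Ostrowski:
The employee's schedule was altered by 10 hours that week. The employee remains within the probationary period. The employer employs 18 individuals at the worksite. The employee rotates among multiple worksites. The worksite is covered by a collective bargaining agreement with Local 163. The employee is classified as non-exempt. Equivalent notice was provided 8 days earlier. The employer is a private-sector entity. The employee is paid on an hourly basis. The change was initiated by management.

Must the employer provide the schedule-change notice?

No — not required.

(a) not employee-requested — holds.
(i) no recent notice — not met.
(ii) not (hourly-paid) — not met.
(A) not (past probation) — holds.
(B) fixed location — not met.
(iii) = T AND F = false.
So (b) is not satisfied (F OR F OR F).
(c) not (≥ 21 at site) — holds.
So (1) is not satisfied (T AND F AND T).
(i) not (non-exempt) — not met.
(ii) no CBA — not satisfied.
(a): F OR F → false.
(b) schedule shift > 4h — met.
So (2) is not satisfied (F AND T).
Overall = F OR F = false.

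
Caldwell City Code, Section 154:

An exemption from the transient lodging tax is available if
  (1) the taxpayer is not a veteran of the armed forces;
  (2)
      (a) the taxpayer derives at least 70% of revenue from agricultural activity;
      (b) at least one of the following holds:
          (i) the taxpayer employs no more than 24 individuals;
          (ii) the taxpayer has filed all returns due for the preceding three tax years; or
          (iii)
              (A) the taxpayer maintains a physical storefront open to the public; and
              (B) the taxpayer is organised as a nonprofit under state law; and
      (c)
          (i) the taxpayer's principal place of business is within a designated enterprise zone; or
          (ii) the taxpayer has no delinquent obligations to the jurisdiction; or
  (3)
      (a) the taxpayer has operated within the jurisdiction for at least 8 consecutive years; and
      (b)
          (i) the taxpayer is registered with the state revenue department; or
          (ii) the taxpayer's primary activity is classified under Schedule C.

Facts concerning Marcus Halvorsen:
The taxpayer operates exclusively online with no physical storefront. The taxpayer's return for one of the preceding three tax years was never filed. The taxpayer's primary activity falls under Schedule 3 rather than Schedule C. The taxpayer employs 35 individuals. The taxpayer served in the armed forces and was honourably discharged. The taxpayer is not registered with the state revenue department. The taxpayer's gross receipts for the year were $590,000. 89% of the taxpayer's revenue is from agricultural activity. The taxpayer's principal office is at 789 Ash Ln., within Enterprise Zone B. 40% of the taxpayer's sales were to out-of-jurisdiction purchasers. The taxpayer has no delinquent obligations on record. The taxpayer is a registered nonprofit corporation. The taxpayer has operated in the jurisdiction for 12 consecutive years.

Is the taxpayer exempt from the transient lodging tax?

No — not exempt.

(1) not (veteran) — not satisfied.
(a) ≥70% agricultural — satisfied.
(i) ≤ 24 employees — fails.
(ii) returns current — not met.
(A) has storefront — not met.
(B) nonprofit — holds.
(iii) = F AND T = false.
So (b) is not satisfied (F OR F OR F).
(i) in enterprise zone — met.
(ii) no delinquency — satisfied.
So (c) is satisfied (T OR T).
(2) = T AND F AND T = false.
(a) ≥ 8 yrs in jurisdiction — satisfied.
(i) state-registered — not met.
(ii) Schedule C activity — not met.
(b) = F OR F = false.
(3) = T AND F = false.
Overall: F OR F OR F → false.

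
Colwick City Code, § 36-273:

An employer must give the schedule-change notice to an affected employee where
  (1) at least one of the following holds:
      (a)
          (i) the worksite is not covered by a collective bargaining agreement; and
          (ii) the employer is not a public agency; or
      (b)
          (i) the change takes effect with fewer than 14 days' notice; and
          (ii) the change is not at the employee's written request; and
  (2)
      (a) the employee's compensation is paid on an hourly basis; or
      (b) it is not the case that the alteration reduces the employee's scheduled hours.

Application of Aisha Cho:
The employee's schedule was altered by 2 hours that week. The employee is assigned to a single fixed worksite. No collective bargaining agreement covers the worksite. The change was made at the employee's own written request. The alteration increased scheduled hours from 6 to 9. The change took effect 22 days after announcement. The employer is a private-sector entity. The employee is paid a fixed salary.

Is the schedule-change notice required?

(i) no CBA — satisfied.
(ii) not (public agency) — satisfied.
(a) = T AND T = true.
(i) < 14 days' notice — not satisfied.
(ii) not employee-requested — not satisfied.
So (b) is not satisfied (F AND F).
(1) = T OR F = true.
(a) hourly-paid — not met.
(b) not (hours reduced) — satisfied.
(2): F OR T → true.
Overall: T AND T → true.

Yes — required.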